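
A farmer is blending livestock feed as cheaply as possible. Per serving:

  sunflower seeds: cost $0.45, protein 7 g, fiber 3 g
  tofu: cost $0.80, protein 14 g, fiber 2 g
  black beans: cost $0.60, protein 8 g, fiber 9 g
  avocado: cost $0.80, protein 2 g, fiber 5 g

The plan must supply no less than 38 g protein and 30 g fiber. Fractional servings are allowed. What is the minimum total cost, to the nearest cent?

Two binding constraints pin down two serving amounts, so the optimal mix uses at most two foods. The candidates are each food alone (scaled to the tighter of protein/fiber) and each pair with both constraints tight.
sunflower seeds only: max(38/7, 30/3) = 10 servings → $4.50.
tofu only: max(38/14, 30/2) = 15 servings → $12.00.
black beans only: max(38/8, 30/9) = 4.75 servings → $2.85.
avocado only: max(38/2, 30/5) = 19 servings → $15.20.
sunflower seeds + tofu with both targets exact would need a negative amount; discard.
sunflower seeds + black beans with both tight: 2.615 servings and 2.462 servings → $2.65.
sunflower seeds + avocado with both tight: 4.483 servings and 3.31 servings → $4.67.
tofu + black beans with both tight: 0.9273 servings and 3.127 servings → $2.62.
tofu + avocado with both tight: 1.97 servings and 5.212 servings → $5.75.
black beans + avocado: intersection lies outside the first quadrant.
Cheapest feasible corner: $2.62.

$2.62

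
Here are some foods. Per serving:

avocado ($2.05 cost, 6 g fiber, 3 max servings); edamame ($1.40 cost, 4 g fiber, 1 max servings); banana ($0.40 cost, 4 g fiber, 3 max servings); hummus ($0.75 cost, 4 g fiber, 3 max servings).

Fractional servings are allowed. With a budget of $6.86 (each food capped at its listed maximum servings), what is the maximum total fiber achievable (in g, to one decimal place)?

Fiber per dollar: banana 10, hummus 5.333, avocado 2.927, edamame 2.857.
Take 3 servings of banana: spends $1.20, +12.0 g fiber (running total 12.0 g).
Take 3 servings of hummus: spends $2.25, +12.0 g fiber (running total 24.0 g).
Take 1.663 servings of avocado: spends $3.41, +10.0 g fiber (running total 34.0 g).
Greedy by best ratio exhausts the cost allowance optimally: 34.0 g.

34.0 g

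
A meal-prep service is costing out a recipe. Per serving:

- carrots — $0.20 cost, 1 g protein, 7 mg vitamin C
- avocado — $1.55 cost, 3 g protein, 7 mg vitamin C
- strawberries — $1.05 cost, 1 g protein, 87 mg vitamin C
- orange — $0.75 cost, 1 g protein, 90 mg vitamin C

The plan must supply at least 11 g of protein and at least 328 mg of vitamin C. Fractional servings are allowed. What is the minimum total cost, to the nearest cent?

This is a tiny linear program; its minimum lies at a vertex of the feasible set. List the vertices and price them.
carrots only: max(11/1, 328/7) = 46.86 servings → $9.37.
avocado only: max(11/3, 328/7) = 46.86 servings → $72.63.
strawberries only: max(11/1, 328/87) = 11 servings → $11.55.
orange only: max(11/1, 328/90) = 11 servings → $8.25.
carrots + avocado: intersection lies outside the first quadrant.
carrots + strawberries with both tight: 7.862 servings and 3.138 servings → $4.87.
carrots + orange with both tight: 7.976 servings and 3.024 servings → $3.86.
avocado + strawberries with both tight: 2.476 servings and 3.571 servings → $7.59.
avocado + orange with both tight: 2.517 servings and 3.449 servings → $6.49.
strawberries + orange with both targets exact would need a negative amount; discard.
The minimum over all feasible corners is $3.86.

$3.86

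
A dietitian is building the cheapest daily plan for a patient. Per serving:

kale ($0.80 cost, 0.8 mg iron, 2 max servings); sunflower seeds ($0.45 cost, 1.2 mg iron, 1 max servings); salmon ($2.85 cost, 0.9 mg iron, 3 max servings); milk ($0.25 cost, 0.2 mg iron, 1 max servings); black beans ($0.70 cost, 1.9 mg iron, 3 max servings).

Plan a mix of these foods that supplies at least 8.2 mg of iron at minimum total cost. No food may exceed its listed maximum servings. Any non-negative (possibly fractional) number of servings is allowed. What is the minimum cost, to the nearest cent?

$3.85

Cost per mg of iron: black beans $0.3684, sunflower seeds $0.3750, kale $1.0000, milk $1.2500, salmon $3.1667.
Take 3 servings of black beans: +5.7 mg iron for $2.10 (total $2.10, still need 2.5 mg).
Take 1 serving of sunflower seeds: +1.2 mg iron for $0.45 (total $2.55, still need 1.3 mg).
Take 1.625 servings of kale: +1.3 mg iron for $1.30 (total $3.85, still need 0.0 mg).
Filling from the cheapest source first is optimal under one linear minimum: $3.85.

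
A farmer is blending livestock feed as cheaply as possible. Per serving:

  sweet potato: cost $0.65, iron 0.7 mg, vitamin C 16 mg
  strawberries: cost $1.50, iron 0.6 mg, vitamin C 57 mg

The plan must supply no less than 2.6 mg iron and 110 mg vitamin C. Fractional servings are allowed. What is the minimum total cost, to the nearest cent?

$3.52

sweet potato only: max(2.6/0.7, 110/16) = 6.875 servings → $4.47.
strawberries only: max(2.6/0.6, 110/57) = 4.333 servings → $6.50.
sweet potato + strawberries with both tight: 2.713 servings and 1.168 servings → $3.52.
The minimum over all feasible corners is $3.52.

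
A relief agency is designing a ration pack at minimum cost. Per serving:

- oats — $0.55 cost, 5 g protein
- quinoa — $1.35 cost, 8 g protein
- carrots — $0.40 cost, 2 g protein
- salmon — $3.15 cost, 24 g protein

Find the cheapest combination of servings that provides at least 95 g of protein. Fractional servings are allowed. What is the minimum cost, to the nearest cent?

Cost per g of protein: oats $0.1100, salmon $0.1313, quinoa $0.1688, carrots $0.2000.
With no serving limits, use only oats: 95 g / 5 g = 19 servings × $0.55 = $10.45.

$10.45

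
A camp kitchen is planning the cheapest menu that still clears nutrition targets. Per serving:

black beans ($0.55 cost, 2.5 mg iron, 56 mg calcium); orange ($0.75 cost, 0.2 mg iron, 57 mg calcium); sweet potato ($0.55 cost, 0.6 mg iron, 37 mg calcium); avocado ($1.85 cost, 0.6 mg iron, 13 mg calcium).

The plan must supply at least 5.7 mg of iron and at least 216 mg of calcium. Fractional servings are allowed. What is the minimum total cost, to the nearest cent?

The cheapest plan sits at a corner of the feasible region — with two constraints it uses at most two foods.
black beans only: max(5.7/2.5, 216/56) = 3.857 servings → $2.12.
orange only: max(5.7/0.2, 216/57) = 28.5 servings → $21.38.
sweet potato only: max(5.7/0.6, 216/37) = 9.5 servings → $5.22.
avocado only: max(5.7/0.6, 216/13) = 16.62 servings → $30.74.
black beans + orange with both tight: 2.145 servings and 1.682 servings → $2.44.
black beans + sweet potato with both tight: 1.38 servings and 3.749 servings → $2.82.
black beans + avocado: the both-tight solution has a negative serving — not a feasible corner.
orange + sweet potato: the both-tight solution has a negative serving — not a feasible corner.
orange + avocado with both tight: 1.756 servings and 8.915 servings → $17.81.
sweet potato + avocado with both tight: 3.854 servings and 5.646 servings → $12.56.
So the least-cost plan costs $2.12.

$2.12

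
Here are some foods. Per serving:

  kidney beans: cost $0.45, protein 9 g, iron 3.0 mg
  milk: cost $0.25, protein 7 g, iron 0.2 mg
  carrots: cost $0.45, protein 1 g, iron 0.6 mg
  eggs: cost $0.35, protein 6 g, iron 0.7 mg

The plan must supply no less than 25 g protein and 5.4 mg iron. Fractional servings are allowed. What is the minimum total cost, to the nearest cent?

$1.11

At the optimum either one food covers both requirements or two foods hit both targets exactly; no other combination can be cheaper.
kidney beans only: max(25/9, 5.4/3.0) = 2.778 servings → $1.25.
milk only: max(25/7, 5.4/0.2) = 27 servings → $6.75.
carrots only: max(25/1, 5.4/0.6) = 25 servings → $11.25.
eggs only: max(25/6, 5.4/0.7) = 7.714 servings → $2.70.
kidney beans + milk with both tight: 1.708 servings and 1.375 servings → $1.11.
kidney beans + carrots: intersection lies outside the first quadrant.
kidney beans + eggs with both tight: 1.274 servings and 2.256 servings → $1.36.
milk + carrots with both tight: 2.4 servings and 8.2 servings → $4.29.
milk + eggs: the both-tight solution has a negative serving — not a feasible corner.
carrots + eggs with both tight: 5.138 servings and 3.31 servings → $3.47.
The minimum over all feasible corners is $1.11.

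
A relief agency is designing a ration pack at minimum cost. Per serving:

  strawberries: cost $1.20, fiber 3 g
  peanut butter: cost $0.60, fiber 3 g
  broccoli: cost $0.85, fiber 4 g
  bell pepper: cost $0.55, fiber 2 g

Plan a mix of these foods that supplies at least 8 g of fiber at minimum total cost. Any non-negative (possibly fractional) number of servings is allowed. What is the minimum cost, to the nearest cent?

Cost per g of fiber: peanut butter $0.2000, broccoli $0.2125, bell pepper $0.2750, strawberries $0.4000.
With no serving limits, use only peanut butter: 8 g / 3 g = 2.667 servings × $0.60 = $1.60.

$1.60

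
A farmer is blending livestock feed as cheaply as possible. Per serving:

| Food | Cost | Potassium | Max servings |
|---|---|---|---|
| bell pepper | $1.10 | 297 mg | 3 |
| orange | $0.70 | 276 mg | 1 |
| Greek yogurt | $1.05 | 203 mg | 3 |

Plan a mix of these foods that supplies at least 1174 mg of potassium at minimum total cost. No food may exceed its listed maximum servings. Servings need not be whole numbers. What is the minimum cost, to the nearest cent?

Cost per mg of potassium: orange $0.0025, bell pepper $0.0037, Greek yogurt $0.0052.
Take 1 serving of orange: +276.0 mg potassium for $0.70 (total $0.70, still need 898.0 mg).
Take 3 servings of bell pepper: +891.0 mg potassium for $3.30 (total $4.00, still need 7.0 mg).
Take 0.03448 servings of Greek yogurt: +7.0 mg potassium for $0.04 (total $4.04, still need 0.0 mg).
Greedy by cheapest-per-mg is optimal for a single linear constraint, so the minimum cost is $4.04.

$4.04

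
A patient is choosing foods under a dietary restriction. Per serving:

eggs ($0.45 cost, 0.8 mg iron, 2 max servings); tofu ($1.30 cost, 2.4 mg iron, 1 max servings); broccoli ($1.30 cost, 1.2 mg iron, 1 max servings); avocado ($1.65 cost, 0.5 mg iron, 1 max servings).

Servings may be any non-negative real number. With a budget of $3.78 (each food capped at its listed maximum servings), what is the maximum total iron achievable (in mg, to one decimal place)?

5.3 mg

Iron per dollar: tofu 1.846, eggs 1.778, broccoli 0.9231, avocado 0.303.
Take 1 serving of tofu: spends $1.30, +2.4 mg iron (running total 2.4 mg).
Take 2 servings of eggs: spends $0.90, +1.6 mg iron (running total 4.0 mg).
Take 1 serving of broccoli: spends $1.30, +1.2 mg iron (running total 5.2 mg).
Take 0.1697 servings of avocado: spends $0.28, +0.1 mg iron (running total 5.3 mg).
Filling greedily by iron-per-dollar is optimal for one linear limit, giving 5.3 mg.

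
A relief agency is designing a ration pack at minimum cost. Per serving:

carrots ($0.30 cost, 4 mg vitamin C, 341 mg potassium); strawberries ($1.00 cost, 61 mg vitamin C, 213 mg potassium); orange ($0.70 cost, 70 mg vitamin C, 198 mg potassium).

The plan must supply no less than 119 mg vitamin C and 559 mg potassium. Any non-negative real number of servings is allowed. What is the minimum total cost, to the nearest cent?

$1.37

At the optimum either one food covers both requirements or two foods hit both targets exactly; no other combination can be cheaper.
carrots only: max(119/4, 559/341) = 29.75 servings → $8.93.
strawberries only: max(119/61, 559/213) = 2.624 servings → $2.62.
orange only: max(119/70, 559/198) = 2.823 servings → $1.98.
carrots + strawberries with both tight: 0.4387 servings and 1.922 servings → $2.05.
carrots + orange with both tight: 0.6746 servings and 1.661 servings → $1.37.
strawberries + orange with both targets exact would need a negative amount; discard.
Cheapest feasible corner: $1.37.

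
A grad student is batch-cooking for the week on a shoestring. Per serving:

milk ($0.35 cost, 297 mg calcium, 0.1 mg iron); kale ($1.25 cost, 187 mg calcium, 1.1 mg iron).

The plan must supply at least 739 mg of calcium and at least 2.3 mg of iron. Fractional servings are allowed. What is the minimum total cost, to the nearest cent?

$2.91

A basic optimal solution has at most two foods positive. Try each food alone and each pair with both targets met exactly.
milk only: max(739/297, 2.3/0.1) = 23 servings → $8.05.
kale only: max(739/187, 2.3/1.1) = 3.952 servings → $4.94.
milk + kale with both tight: 1.243 servings and 1.978 servings → $2.91.
So the least-cost plan costs $2.91.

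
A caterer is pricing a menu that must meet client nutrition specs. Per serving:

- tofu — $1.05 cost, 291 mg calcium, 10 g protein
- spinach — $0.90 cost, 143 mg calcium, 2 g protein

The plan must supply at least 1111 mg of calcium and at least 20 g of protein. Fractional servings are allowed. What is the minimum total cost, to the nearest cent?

tofu only: max(1111/291, 20/10) = 3.818 servings → $4.01.
spinach only: max(1111/143, 20/2) = 10 servings → $9.00.
tofu + spinach with both tight: 0.7524 servings and 6.238 servings → $6.40.
The minimum over all feasible corners is $4.01.

$4.01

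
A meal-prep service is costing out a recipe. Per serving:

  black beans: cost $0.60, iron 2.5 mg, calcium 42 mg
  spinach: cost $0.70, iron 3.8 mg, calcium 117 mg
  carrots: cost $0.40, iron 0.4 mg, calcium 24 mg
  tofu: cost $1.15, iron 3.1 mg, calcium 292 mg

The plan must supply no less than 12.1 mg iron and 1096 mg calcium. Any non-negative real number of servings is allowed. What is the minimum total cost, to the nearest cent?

$4.36

A basic optimal solution has at most two foods positive. Try each food alone and each pair with both targets met exactly.
black beans only: max(12.1/2.5, 1096/42) = 26.1 servings → $15.66.
spinach only: max(12.1/3.8, 1096/117) = 9.368 servings → $6.56.
carrots only: max(12.1/0.4, 1096/24) = 45.67 servings → $18.27.
tofu only: max(12.1/3.1, 1096/292) = 3.903 servings → $4.49.
black beans + spinach with both targets exact would need a negative amount; discard.
black beans + carrots: intersection lies outside the first quadrant.
black beans + tofu with both tight: 0.2261 servings and 3.721 servings → $4.41.
spinach + carrots: intersection lies outside the first quadrant.
spinach + tofu with both tight: 0.1816 servings and 3.681 servings → $4.36.
carrots + tofu with both tight: 3.198 servings and 3.491 servings → $5.29.
So the least-cost plan costs $4.36.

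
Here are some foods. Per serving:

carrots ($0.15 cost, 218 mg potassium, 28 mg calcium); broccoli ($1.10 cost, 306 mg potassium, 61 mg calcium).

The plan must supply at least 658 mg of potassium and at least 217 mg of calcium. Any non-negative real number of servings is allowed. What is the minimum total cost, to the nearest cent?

$1.16

carrots only: max(658/218, 217/28) = 7.75 servings → $1.16.
broccoli only: max(658/306, 217/61) = 3.557 servings → $3.91.
carrots + broccoli: the both-tight solution has a negative serving — not a feasible corner.
Cheapest feasible corner: $1.16.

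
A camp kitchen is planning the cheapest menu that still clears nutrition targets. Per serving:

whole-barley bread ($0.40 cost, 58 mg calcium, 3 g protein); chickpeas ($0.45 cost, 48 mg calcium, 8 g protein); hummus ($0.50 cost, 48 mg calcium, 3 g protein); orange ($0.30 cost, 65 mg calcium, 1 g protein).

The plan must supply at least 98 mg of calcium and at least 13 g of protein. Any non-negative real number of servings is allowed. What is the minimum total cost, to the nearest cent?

Two binding constraints pin down two serving amounts, so the optimal mix uses at most two foods. The candidates are each food alone (scaled to the tighter of calcium/protein) and each pair with both constraints tight.
whole-barley bread only: max(98/58, 13/3) = 4.333 servings → $1.73.
chickpeas only: max(98/48, 13/8) = 2.042 servings → $0.92.
hummus only: max(98/48, 13/3) = 4.333 servings → $2.17.
orange only: max(98/65, 13/1) = 13 servings → $3.90.
whole-barley bread + chickpeas with both tight: 0.5 servings and 1.438 servings → $0.85.
whole-barley bread + hummus: intersection lies outside the first quadrant.
whole-barley bread + orange: intersection lies outside the first quadrant.
chickpeas + hummus with both tight: 1.375 servings and 0.6667 servings → $0.95.
chickpeas + orange with both tight: 1.583 servings and 0.339 servings → $0.81.
hummus + orange with both targets exact would need a negative amount; discard.
Cheapest feasible corner: $0.81.

$0.81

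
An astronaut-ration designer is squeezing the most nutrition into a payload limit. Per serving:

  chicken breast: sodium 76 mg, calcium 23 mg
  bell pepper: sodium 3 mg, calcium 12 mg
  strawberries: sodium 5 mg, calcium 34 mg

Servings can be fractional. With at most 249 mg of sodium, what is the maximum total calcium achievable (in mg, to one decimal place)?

Calcium per mg sodium: strawberries 6.8, bell pepper 4, chicken breast 0.3026.
With no serving limits, spend the whole sodium allowance on strawberries: 249 mg / 5 mg × 34 mg = 1693.2 mg.

1693.2 mg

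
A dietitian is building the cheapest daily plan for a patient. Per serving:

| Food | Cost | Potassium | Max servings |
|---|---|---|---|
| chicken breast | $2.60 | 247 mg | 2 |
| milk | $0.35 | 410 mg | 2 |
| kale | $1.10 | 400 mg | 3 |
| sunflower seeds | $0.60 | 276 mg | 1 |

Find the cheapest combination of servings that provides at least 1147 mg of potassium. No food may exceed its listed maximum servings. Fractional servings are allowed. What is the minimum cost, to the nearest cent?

$1.44

Cost per mg of potassium: milk $0.0009, sunflower seeds $0.0022, kale $0.0027, chicken breast $0.0105.
Take 2 servings of milk: +820.0 mg potassium for $0.70 (total $0.70, still need 327.0 mg).
Take 1 serving of sunflower seeds: +276.0 mg potassium for $0.60 (total $1.30, still need 51.0 mg).
Take 0.1275 servings of kale: +51.0 mg potassium for $0.14 (total $1.44, still need 0.0 mg).
Filling from the cheapest source first is optimal under one linear minimum: $1.44.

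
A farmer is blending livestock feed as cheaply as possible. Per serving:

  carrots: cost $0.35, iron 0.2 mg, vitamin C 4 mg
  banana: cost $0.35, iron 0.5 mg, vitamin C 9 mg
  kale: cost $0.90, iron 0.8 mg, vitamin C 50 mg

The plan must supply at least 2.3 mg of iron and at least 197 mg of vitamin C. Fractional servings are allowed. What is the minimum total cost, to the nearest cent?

At the optimum either one food covers both requirements or two foods hit both targets exactly; no other combination can be cheaper.
carrots only: max(2.3/0.2, 197/4) = 49.25 servings → $17.24.
banana only: max(2.3/0.5, 197/9) = 21.89 servings → $7.66.
kale only: max(2.3/0.8, 197/50) = 3.94 servings → $3.55.
carrots + banana: the both-tight solution has a negative serving — not a feasible corner.
carrots + kale: intersection lies outside the first quadrant.
banana + kale: the both-tight solution has a negative serving — not a feasible corner.
The minimum over all feasible corners is $3.55.

$3.55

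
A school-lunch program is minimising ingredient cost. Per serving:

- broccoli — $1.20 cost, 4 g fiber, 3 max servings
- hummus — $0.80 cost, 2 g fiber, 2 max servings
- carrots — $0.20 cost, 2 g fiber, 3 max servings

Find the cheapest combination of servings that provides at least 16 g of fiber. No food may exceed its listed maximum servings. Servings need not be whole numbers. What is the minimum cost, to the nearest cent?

Cost per g of fiber: carrots $0.1000, broccoli $0.3000, hummus $0.4000.
Take 3 servings of carrots: +6.0 g fiber for $0.60 (total $0.60, still need 10.0 g).
Take 2.5 servings of broccoli: +10.0 g fiber for $3.00 (total $3.60, still need 0.0 g).
Greedy by cheapest-per-g is optimal for a single linear constraint, so the minimum cost is $3.60.

$3.60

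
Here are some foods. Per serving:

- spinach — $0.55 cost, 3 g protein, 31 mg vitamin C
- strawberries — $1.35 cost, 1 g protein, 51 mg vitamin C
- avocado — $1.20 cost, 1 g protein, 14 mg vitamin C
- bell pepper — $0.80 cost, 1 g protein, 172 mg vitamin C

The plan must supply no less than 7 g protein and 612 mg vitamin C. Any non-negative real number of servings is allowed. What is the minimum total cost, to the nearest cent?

An LP optimum is at a vertex; with two nutrient constraints at most two foods are used. Check each candidate.
spinach only: max(7/3, 612/31) = 19.74 servings → $10.86.
strawberries only: max(7/1, 612/51) = 12 servings → $16.20.
avocado only: max(7/1, 612/14) = 43.71 servings → $52.46.
bell pepper only: max(7/1, 612/172) = 7 servings → $5.60.
spinach + strawberries: intersection lies outside the first quadrant.
spinach + avocado: the both-tight solution has a negative serving — not a feasible corner.
spinach + bell pepper with both tight: 1.221 servings and 3.338 servings → $3.34.
strawberries + avocado: intersection lies outside the first quadrant.
strawberries + bell pepper with both tight: 4.893 servings and 2.107 servings → $8.29.
avocado + bell pepper with both tight: 3.747 servings and 3.253 servings → $7.10.
So the least-cost plan costs $3.34.

$3.34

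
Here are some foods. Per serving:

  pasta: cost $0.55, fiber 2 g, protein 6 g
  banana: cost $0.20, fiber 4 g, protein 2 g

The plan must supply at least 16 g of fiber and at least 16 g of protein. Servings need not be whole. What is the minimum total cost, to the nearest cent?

$1.52

pasta only: max(16/2, 16/6) = 8 servings → $4.40.
banana only: max(16/4, 16/2) = 8 servings → $1.60.
pasta + banana with both tight: 1.6 servings and 3.2 servings → $1.52.
So the least-cost plan costs $1.52.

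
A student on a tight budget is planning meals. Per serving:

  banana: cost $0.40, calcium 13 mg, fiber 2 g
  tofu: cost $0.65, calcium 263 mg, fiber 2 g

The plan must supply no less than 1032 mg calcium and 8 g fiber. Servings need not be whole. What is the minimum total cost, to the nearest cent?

An LP optimum is at a vertex; with two nutrient constraints at most two foods are used. Check each candidate.
banana only: max(1032/13, 8/2) = 79.38 servings → $31.75.
tofu only: max(1032/263, 8/2) = 4 servings → $2.60.
banana + tofu with both tight: 0.08 servings and 3.92 servings → $2.58.
So the least-cost plan costs $2.58.

$2.58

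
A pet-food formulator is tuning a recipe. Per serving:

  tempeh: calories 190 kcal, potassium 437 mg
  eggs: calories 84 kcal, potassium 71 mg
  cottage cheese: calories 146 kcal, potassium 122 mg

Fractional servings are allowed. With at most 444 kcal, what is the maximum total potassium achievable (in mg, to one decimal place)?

1021.2 mg

Potassium per kcal: tempeh 2.3, eggs 0.8452, cottage cheese 0.8356.
With no serving limits, spend the whole calories allowance on tempeh: 444 kcal / 190 kcal × 437 mg = 1021.2 mg.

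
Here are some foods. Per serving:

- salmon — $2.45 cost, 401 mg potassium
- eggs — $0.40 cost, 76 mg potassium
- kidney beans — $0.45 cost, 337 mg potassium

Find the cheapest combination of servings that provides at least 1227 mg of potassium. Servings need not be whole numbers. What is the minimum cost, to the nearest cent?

$1.64

Cost per mg of potassium: kidney beans $0.0013, eggs $0.0053, salmon $0.0061.
With no serving limits, use only kidney beans: 1227 mg / 337 mg = 3.641 servings × $0.45 = $1.64.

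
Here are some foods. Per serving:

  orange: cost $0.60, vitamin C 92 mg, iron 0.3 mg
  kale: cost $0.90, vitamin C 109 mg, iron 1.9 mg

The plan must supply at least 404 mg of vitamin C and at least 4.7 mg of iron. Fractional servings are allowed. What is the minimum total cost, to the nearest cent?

$3.05

orange only: max(404/92, 4.7/0.3) = 15.67 servings → $9.40.
kale only: max(404/109, 4.7/1.9) = 3.706 servings → $3.34.
orange + kale with both tight: 1.797 servings and 2.19 servings → $3.05.
Cheapest feasible corner: $3.05.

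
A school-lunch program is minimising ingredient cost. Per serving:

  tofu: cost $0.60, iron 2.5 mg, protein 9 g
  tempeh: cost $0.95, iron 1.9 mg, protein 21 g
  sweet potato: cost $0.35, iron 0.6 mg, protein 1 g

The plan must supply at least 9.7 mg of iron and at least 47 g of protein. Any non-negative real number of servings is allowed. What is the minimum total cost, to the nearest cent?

$2.75

This is a tiny linear program; its minimum lies at a vertex of the feasible set. List the vertices and price them.
tofu only: max(9.7/2.5, 47/9) = 5.222 servings → $3.13.
tempeh only: max(9.7/1.9, 47/21) = 5.105 servings → $4.85.
sweet potato only: max(9.7/0.6, 47/1) = 47 servings → $16.45.
tofu + tempeh with both tight: 3.232 servings and 0.8531 servings → $2.75.
tofu + sweet potato with both targets exact would need a negative amount; discard.
tempeh + sweet potato with both tight: 1.729 servings and 10.69 servings → $5.38.
So the least-cost plan costs $2.75.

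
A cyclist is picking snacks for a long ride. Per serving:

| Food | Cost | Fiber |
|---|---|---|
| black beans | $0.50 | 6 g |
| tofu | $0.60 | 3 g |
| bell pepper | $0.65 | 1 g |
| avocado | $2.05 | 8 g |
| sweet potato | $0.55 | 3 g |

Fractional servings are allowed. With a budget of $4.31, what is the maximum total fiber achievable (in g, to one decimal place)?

Fiber per dollar: black beans 12, sweet potato 5.455, tofu 5, avocado 3.902, bell pepper 1.538.
With no serving limits, spend the whole cost allowance on black beans: $4.31 / $0.50 × 6 g = 51.7 g.

51.7 g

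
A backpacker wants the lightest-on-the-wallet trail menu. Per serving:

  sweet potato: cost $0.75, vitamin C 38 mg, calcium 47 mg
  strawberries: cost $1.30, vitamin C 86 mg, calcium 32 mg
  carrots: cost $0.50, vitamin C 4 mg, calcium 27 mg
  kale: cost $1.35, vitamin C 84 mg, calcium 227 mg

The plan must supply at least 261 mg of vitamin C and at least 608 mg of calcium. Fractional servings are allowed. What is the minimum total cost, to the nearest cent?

$4.15

This is a tiny linear program; its minimum lies at a vertex of the feasible set. List the vertices and price them.
sweet potato only: max(261/38, 608/47) = 12.94 servings → $9.70.
strawberries only: max(261/86, 608/32) = 19 servings → $24.70.
carrots only: max(261/4, 608/27) = 65.25 servings → $32.62.
kale only: max(261/84, 608/227) = 3.107 servings → $4.19.
sweet potato + strawberries: the both-tight solution has a negative serving — not a feasible corner.
sweet potato + carrots with both tight: 5.507 servings and 12.93 servings → $10.60.
sweet potato + kale with both tight: 1.748 servings and 2.317 servings → $4.44.
strawberries + carrots with both tight: 2.103 servings and 20.03 servings → $12.75.
strawberries + kale with both tight: 0.4856 servings and 2.61 servings → $4.15.
carrots + kale with both targets exact would need a negative amount; discard.
The minimum over all feasible corners is $4.15.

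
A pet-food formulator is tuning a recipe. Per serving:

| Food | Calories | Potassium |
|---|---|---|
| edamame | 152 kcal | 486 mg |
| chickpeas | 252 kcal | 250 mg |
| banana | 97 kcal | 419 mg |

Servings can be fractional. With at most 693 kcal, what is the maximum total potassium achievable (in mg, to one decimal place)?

Potassium per kcal: banana 4.32, edamame 3.197, chickpeas 0.9921.
With no serving limits, spend the whole calories allowance on banana: 693 kcal / 97 kcal × 419 mg = 2993.5 mg.

2993.5 mg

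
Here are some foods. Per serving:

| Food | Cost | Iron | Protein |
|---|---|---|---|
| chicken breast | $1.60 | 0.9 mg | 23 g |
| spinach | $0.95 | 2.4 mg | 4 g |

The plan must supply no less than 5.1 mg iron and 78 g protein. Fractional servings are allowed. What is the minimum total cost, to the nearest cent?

At the optimum either one food covers both requirements or two foods hit both targets exactly; no other combination can be cheaper.
chicken breast only: max(5.1/0.9, 78/23) = 5.667 servings → $9.07.
spinach only: max(5.1/2.4, 78/4) = 19.5 servings → $18.52.
chicken breast + spinach with both tight: 3.233 servings and 0.9128 servings → $6.04.
So the least-cost plan costs $6.04.

$6.04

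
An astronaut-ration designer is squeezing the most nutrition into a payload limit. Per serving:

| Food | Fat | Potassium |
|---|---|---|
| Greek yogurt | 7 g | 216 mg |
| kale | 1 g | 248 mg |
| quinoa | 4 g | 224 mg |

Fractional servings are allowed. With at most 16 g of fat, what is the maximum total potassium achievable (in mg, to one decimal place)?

Potassium per g fat: kale 248, quinoa 56, Greek yogurt 30.86.
With no serving limits, spend the whole fat allowance on kale: 16 g / 1 g × 248 mg = 3968.0 mg.

3968.0 mg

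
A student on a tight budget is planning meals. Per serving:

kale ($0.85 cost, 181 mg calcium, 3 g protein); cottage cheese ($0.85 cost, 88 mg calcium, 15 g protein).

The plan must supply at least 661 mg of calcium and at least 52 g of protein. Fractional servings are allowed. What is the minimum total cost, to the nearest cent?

$4.43

A basic optimal solution has at most two foods positive. Try each food alone and each pair with both targets met exactly.
kale only: max(661/181, 52/3) = 17.33 servings → $14.73.
cottage cheese only: max(661/88, 52/15) = 7.511 servings → $6.38.
kale + cottage cheese with both tight: 2.178 servings and 3.031 servings → $4.43.
The minimum over all feasible corners is $4.43.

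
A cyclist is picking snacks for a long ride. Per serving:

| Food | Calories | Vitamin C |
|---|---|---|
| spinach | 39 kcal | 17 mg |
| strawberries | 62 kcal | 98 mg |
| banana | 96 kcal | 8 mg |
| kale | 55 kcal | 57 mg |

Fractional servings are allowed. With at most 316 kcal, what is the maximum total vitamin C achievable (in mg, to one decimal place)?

499.5 mg

Vitamin C per kcal: strawberries 1.581, kale 1.036, spinach 0.4359, banana 0.08333.
With no serving limits, spend the whole calories allowance on strawberries: 316 kcal / 62 kcal × 98 mg = 499.5 mg.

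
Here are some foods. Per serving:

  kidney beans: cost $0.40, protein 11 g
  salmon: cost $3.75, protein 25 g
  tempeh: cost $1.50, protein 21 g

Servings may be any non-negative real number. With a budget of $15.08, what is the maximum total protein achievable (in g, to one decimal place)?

414.7 g

Protein per dollar: kidney beans 27.5, tempeh 14, salmon 6.667.
With no serving limits, spend the whole cost allowance on kidney beans: $15.08 / $0.40 × 11 g = 414.7 g.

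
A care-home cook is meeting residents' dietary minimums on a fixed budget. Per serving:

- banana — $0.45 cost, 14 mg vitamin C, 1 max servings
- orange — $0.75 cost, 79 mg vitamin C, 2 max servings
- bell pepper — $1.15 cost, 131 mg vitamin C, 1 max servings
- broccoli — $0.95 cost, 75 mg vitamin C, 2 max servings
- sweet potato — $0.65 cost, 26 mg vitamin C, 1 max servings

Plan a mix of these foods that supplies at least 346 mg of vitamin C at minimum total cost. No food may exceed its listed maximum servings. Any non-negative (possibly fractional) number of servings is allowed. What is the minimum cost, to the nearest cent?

Cost per mg of vitamin C: bell pepper $0.0088, orange $0.0095, broccoli $0.0127, sweet potato $0.0250, banana $0.0321.
Take 1 serving of bell pepper: +131.0 mg vitamin C for $1.15 (total $1.15, still need 215.0 mg).
Take 2 servings of orange: +158.0 mg vitamin C for $1.50 (total $2.65, still need 57.0 mg).
Take 0.76 servings of broccoli: +57.0 mg vitamin C for $0.72 (total $3.37, still need 0.0 mg).
Filling from the cheapest source first is optimal under one linear minimum: $3.37.

$3.37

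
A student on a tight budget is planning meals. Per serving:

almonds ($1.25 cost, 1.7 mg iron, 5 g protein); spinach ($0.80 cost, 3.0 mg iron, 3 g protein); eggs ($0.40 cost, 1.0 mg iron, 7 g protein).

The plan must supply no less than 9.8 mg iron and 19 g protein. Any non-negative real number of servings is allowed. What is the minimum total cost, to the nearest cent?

$2.82

A basic optimal solution has at most two foods positive. Try each food alone and each pair with both targets met exactly.
almonds only: max(9.8/1.7, 19/5) = 5.765 servings → $7.21.
spinach only: max(9.8/3.0, 19/3) = 6.333 servings → $5.07.
eggs only: max(9.8/1.0, 19/7) = 9.8 servings → $3.92.
almonds + spinach with both tight: 2.788 servings and 1.687 servings → $4.83.
almonds + eggs with both targets exact would need a negative amount; discard.
spinach + eggs with both tight: 2.756 servings and 1.533 servings → $2.82.
The minimum over all feasible corners is $2.82.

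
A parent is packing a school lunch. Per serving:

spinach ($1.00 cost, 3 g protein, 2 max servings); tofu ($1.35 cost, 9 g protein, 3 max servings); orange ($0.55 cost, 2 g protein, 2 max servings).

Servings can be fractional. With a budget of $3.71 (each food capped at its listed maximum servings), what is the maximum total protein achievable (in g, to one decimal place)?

Protein per dollar: tofu 6.667, orange 3.636, spinach 3.
Take 2.748 servings of tofu: spends $3.71, +24.7 g protein (running total 24.7 g).
Greedy by best ratio exhausts the cost allowance optimally: 24.7 g.

24.7 g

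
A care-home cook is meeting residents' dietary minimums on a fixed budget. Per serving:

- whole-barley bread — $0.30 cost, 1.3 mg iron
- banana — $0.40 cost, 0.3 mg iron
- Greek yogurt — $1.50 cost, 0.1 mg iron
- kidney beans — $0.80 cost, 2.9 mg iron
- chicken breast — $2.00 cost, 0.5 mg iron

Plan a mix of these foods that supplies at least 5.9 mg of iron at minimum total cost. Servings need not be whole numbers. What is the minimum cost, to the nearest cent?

$1.36

Cost per mg of iron: whole-barley bread $0.2308, kidney beans $0.2759, banana $1.3333, chicken breast $4.0000, Greek yogurt $15.0000.
With no serving limits, use only whole-barley bread: 5.9 mg / 1.3 mg = 4.538 servings × $0.30 = $1.36.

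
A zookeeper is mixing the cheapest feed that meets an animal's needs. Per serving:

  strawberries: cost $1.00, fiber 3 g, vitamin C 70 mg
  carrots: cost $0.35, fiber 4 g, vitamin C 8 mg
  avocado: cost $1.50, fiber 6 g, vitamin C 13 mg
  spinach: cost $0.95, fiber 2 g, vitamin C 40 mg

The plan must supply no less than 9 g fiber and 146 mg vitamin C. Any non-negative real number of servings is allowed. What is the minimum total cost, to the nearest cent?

$2.26

Check every corner: each single food scaled to meet both minima, and each pair solved so both constraints bind.
strawberries only: max(9/3, 146/70) = 3 servings → $3.00.
carrots only: max(9/4, 146/8) = 18.25 servings → $6.39.
avocado only: max(9/6, 146/13) = 11.23 servings → $16.85.
spinach only: max(9/2, 146/40) = 4.5 servings → $4.28.
strawberries + carrots with both tight: 2 servings and 0.75 servings → $2.26.
strawberries + avocado with both tight: 1.992 servings and 0.5039 servings → $2.75.
strawberries + spinach: the both-tight solution has a negative serving — not a feasible corner.
carrots + avocado with both targets exact would need a negative amount; discard.
carrots + spinach with both tight: 0.4722 servings and 3.556 servings → $3.54.
avocado + spinach with both tight: 0.3178 servings and 3.547 servings → $3.85.
So the least-cost plan costs $2.26.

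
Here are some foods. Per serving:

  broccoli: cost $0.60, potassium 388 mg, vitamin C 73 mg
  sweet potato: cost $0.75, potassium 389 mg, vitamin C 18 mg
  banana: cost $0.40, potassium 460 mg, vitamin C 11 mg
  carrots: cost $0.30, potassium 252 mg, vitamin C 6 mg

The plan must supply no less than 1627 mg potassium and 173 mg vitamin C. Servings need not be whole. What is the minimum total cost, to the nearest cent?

At the optimum either one food covers both requirements or two foods hit both targets exactly; no other combination can be cheaper.
broccoli only: max(1627/388, 173/73) = 4.193 servings → $2.52.
sweet potato only: max(1627/389, 173/18) = 9.611 servings → $7.21.
banana only: max(1627/460, 173/11) = 15.73 servings → $6.29.
carrots only: max(1627/252, 173/6) = 28.83 servings → $8.65.
broccoli + sweet potato with both tight: 1.775 servings and 2.412 servings → $2.87.
broccoli + banana with both tight: 2.104 servings and 1.762 servings → $1.97.
broccoli + carrots with both tight: 2.106 servings and 3.214 servings → $2.23.
sweet potato + banana with both targets exact would need a negative amount; discard.
sweet potato + carrots: intersection lies outside the first quadrant.
banana + carrots: intersection lies outside the first quadrant.
So the least-cost plan costs $1.97.

$1.97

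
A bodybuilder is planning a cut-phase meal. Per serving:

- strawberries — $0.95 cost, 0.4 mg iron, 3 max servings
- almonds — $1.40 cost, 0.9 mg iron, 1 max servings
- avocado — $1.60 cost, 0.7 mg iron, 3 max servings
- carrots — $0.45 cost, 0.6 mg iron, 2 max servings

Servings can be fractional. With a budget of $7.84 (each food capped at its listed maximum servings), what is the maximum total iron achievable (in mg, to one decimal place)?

Iron per dollar: carrots 1.333, almonds 0.6429, avocado 0.4375, strawberries 0.4211.
Take 2 servings of carrots: spends $0.90, +1.2 mg iron (running total 1.2 mg).
Take 1 serving of almonds: spends $1.40, +0.9 mg iron (running total 2.1 mg).
Take 3 servings of avocado: spends $4.80, +2.1 mg iron (running total 4.2 mg).
Take 0.7789 servings of strawberries: spends $0.74, +0.3 mg iron (running total 4.5 mg).
Greedy by best ratio exhausts the cost allowance optimally: 4.5 mg.

4.5 mg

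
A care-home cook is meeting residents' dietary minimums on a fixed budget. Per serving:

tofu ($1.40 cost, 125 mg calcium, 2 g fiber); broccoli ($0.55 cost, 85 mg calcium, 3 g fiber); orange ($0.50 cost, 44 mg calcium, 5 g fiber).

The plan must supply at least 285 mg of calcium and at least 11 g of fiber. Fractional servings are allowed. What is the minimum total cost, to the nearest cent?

A basic optimal solution has at most two foods positive. Try each food alone and each pair with both targets met exactly.
tofu only: max(285/125, 11/2) = 5.5 servings → $7.70.
broccoli only: max(285/85, 11/3) = 3.667 servings → $2.02.
orange only: max(285/44, 11/5) = 6.477 servings → $3.24.
tofu + broccoli with both targets exact would need a negative amount; discard.
tofu + orange with both tight: 1.752 servings and 1.499 servings → $3.20.
broccoli + orange with both tight: 3.212 servings and 0.273 servings → $1.90.
So the least-cost plan costs $1.90.

$1.90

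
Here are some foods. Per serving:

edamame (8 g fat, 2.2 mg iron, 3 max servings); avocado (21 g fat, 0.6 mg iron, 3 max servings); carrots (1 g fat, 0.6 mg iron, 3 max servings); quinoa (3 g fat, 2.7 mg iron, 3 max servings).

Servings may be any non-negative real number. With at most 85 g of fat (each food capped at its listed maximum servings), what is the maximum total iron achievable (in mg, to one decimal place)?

17.9 mg

Iron per g fat: quinoa 0.9, carrots 0.6, edamame 0.275, avocado 0.02857.
Take 3 servings of quinoa: uses 9 g fat, +8.1 mg iron (running total 8.1 mg).
Take 3 servings of carrots: uses 3 g fat, +1.8 mg iron (running total 9.9 mg).
Take 3 servings of edamame: uses 24 g fat, +6.6 mg iron (running total 16.5 mg).
Take 2.333 servings of avocado: uses 49 g fat, +1.4 mg iron (running total 17.9 mg).
Filling greedily by iron-per-g fat is optimal for one linear limit, giving 17.9 mg.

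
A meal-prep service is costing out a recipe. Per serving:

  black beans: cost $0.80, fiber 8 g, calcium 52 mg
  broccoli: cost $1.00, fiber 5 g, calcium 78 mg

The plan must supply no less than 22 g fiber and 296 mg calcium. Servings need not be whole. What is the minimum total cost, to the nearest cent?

$3.88

Two binding constraints pin down two serving amounts, so the optimal mix uses at most two foods. The candidates are each food alone (scaled to the tighter of fiber/calcium) and each pair with both constraints tight.
black beans only: max(22/8, 296/52) = 5.692 servings → $4.55.
broccoli only: max(22/5, 296/78) = 4.4 servings → $4.40.
black beans + broccoli with both tight: 0.6484 servings and 3.363 servings → $3.88.
Cheapest feasible corner: $3.88.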